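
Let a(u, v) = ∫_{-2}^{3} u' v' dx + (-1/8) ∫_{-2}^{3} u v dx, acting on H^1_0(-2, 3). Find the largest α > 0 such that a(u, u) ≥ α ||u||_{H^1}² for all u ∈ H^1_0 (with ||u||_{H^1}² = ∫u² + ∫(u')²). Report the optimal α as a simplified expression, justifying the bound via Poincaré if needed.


α = (-25/8 + π^2)/(π^2 + 25)

Coercivity of a(·,·) on H^1_0(-2, 3) means a(u, u) ≥ α ||u||_{H^1}² for every u ∈ H^1_0.
The interval has length L = 5, and Poincaré/coercivity depend only on L. Here a(u, u) = ∫(u')² + (-1/8)·∫u².
Here c = -1/8 < 0 with |c| < (π/L)² = π^2/25, so coercivity still holds. The condition a(u,u) ≥ α||u||_{H^1}² reads (1−α)∫(u')² ≥ (α−c)∫u². Any admissible α is ≤ 1 (rapidly oscillating u have ∫u²/∫(u')² → 0), and α = 1 would force 0 ≥ (1−c)∫u², impossible since c < 1; so 1−α > 0. By the sharp Poincaré inequality on H^1_0 of an interval of length L, ∫(u')² ≥ (π/L)²∫u² with equality for the first sine mode sin(π(x−x₀)/L) (x₀ the left endpoint), so the inequality holds for all u iff (1−α)(π/L)² ≥ α − c, i.e. α ≤ ((π/L)² + c)/((π/L)² + 1) = (1 + c(L/π)²)/(1 + (L/π)²). (Direct route, valid since c ≤ 0: Poincaré gives c∫u² ≥ c(L/π)²∫(u')², so a(u,u) ≥ (1 + c(L/π)²)∫(u')², while ||u||_{H^1}² ≤ (1 + (L/π)²)∫(u')²; dividing yields the same α.) With (π/L)² = π^2/25 and c = -1/8, the largest admissible constant is α = ((π/L)² + c)/((π/L)² + 1).
Simplifying, α = (-25/8 + π^2)/(π^2 + 25).


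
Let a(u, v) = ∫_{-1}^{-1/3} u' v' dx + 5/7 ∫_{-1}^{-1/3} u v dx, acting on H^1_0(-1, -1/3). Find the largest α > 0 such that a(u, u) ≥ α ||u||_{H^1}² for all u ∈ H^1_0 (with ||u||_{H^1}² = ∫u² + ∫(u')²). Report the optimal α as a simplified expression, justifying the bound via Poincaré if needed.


α = (20 + 63*π^2)/(7*(4 + 9*π^2))

Coercivity of a(·,·) on H^1_0(-1, -1/3) means a(u, u) ≥ α ||u||_{H^1}² for every u ∈ H^1_0.
The interval has length L = 2/3, and Poincaré/coercivity depend only on L. Here a(u, u) = ∫(u')² + (5/7)·∫u².
Here 0 < c = 5/7 < 1. The condition a(u,u) ≥ α||u||_{H^1}² reads (1−α)∫(u')² ≥ (α−c)∫u². Any admissible α is ≤ 1 (rapidly oscillating u have ∫u²/∫(u')² → 0), and α = 1 would force 0 ≥ (1−c)∫u², impossible since c < 1; so 1−α > 0. By the sharp Poincaré inequality on H^1_0 of an interval of length L, ∫(u')² ≥ (π/L)²∫u² with equality for the first sine mode sin(π(x−x₀)/L) (x₀ the left endpoint), so the inequality holds for all u iff (1−α)(π/L)² ≥ α − c, i.e. α ≤ ((π/L)² + c)/((π/L)² + 1) = (1 + c(L/π)²)/(1 + (L/π)²). With (π/L)² = 9*π^2/4 and c = 5/7, the largest admissible constant is α = ((π/L)² + c)/((π/L)² + 1).
Simplifying, α = (20 + 63*π^2)/(7*(4 + 9*π^2)).


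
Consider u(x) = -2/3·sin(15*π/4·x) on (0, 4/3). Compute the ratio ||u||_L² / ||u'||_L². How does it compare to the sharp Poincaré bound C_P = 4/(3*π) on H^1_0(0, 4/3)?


||u||_L² / ||u'||_L² = 4/(15*π) < C_P = 4/(3*π).

u(x) = -2/3·sin(15*π/4·x), so u'(x) = -5*π*cos(15*π*x/4)/2.
Writing u(x) = A·sin(kπx/L) with A = -2/3 and k = 5, use ∫_0^L sin²(kπx/L) dx = L/2 and ∫_0^L cos²(kπx/L) dx = L/2.
u² = 4/9·sin²(15*π/4·x) and (u')² = 25*π^2/4·cos²(15*π/4·x), and each of sin², cos² integrates to L/2 = 2/3 over (0, 4/3).
∫_0^4/3 u² dx = 8/27, so ||u||_L² = 2*sqrt(6)/9.
∫_0^4/3 (u')² dx = 25*π^2/6, so ||u'||_L² = 5*sqrt(6)*π/6.
Ratio ||u||_L² / ||u'||_L² = 4/(15*π).
Sharp Poincaré constant on H^1_0(0, 4/3) is C_P = L/π = 4/(3*π), achieved by sin(3*π/4·x).
This is the k = 5 harmonic; the ratio L/(kπ) is strictly less than C_P = L/π, consistent with the sharp inequality ||u||_L² ≤ C_P ||u'||_L².


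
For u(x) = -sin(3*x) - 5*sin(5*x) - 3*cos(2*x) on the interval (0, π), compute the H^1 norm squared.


||u||_{H^1(0,π)}^2 = 752/7 + 705*π/2

u'(x) = 6*sin(2*x) - 3*cos(3*x) - 25*cos(5*x).
Expand u² and (u')² and integrate term by term on (0, π), using: for integers n ≥ 1, ∫_0^π sin²(nx) dx = ∫_0^π cos²(nx) dx = π/2; for n ≠ n', ∫_0^π sin(nx)sin(n'x) dx = ∫_0^π cos(nx)cos(n'x) dx = 0; and by product-to-sum, ∫_0^π sin(nx)cos(n'x) dx = ½∫_0^π [sin((n+n')x) + sin((n−n')x)] dx, which is 0 when n+n' is even and 2n/(n²−n'²) when n+n' is odd (it need not vanish on (0, π)).
  u² squared terms: (-1)²·∫sin(3x)² dx = 1·π/2 = π/2;  (-5)²·∫sin(5x)² dx = 25·π/2 = 25*π/2;  (-3)²·∫cos(2x)² dx = 9·π/2 = 9*π/2.
  u² cross terms: 2·(-1)·(-5)·∫sin(3x)·sin(5x) dx = 10·(0) = 0;  2·(-1)·(-3)·∫sin(3x)·cos(2x) dx = 6·(6/5) = 36/5;  2·(-5)·(-3)·∫sin(5x)·cos(2x) dx = 30·(10/21) = 100/7.
  So ∫_0^π u² dx = π/2 + 25*π/2 + 9*π/2 + 0 + 36/5 + 100/7 = 752/35 + 35*π/2.
  (u')² squared terms: (-25)²·∫cos(5x)² dx = 625·π/2 = 625*π/2;  (-3)²·∫cos(3x)² dx = 9·π/2 = 9*π/2;  (6)²·∫sin(2x)² dx = 36·π/2 = 18*π.
  (u')² cross terms: 2·(-25)·(-3)·∫cos(5x)·cos(3x) dx = 150·(0) = 0;  2·(-25)·(6)·∫cos(5x)·sin(2x) dx = -300·(-4/21) = 400/7;  2·(-3)·(6)·∫cos(3x)·sin(2x) dx = -36·(-4/5) = 144/5.
  So ∫_0^π (u')² dx = 625*π/2 + 9*π/2 + 18*π + 0 + 400/7 + 144/5 = 3008/35 + 335*π.
||u||_{H^1}^2 = (752/35 + 35*π/2) + (3008/35 + 335*π) = 752/7 + 705*π/2.


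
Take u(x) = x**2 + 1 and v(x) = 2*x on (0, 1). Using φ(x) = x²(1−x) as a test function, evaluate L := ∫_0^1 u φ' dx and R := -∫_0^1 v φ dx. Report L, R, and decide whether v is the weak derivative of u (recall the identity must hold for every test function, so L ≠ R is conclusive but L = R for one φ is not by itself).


LHS = -1/10, RHS = -1/10. Yes, v = u' weakly.

u(x) = x**2 + 1, classical derivative u'(x) = 2*x.
φ(x) = x²(1−x), so φ'(x) = x*(2 - 3*x).
Note φ(0) = φ(1) = 0, so the boundary term u·φ vanishes.
LHS = ∫_0^1 u(x) φ'(x) dx = ∫_0^1 (-3*x^4 + 2*x^3 - 3*x^2 + 2*x) dx. Term by term:
  ∫_0^1 -3*x^4 dx = -3/5;  ∫_0^1 2*x^3 dx = 1/2;  ∫_0^1 -3*x^2 dx = -1;
  ∫_0^1 2*x dx = 1.
Sum: -3/5 + 1/2 − 1 + 1 = -1/10.
So LHS = -1/10.
∫_0^1 v(x) φ(x) dx = ∫_0^1 (-2*x^4 + 2*x^3) dx. Term by term:
  ∫_0^1 -2*x^4 dx = -2/5;  ∫_0^1 2*x^3 dx = 1/2.
Sum: -2/5 + 1/2 = 1/10.
So RHS = -∫_0^1 v(x) φ(x) dx = -1/10.
LHS = RHS, so the identity holds for this test φ.
Moreover u is smooth here and v(x) = u'(x) = 2*x pointwise, so the identity holds for every test function. Hence v is the weak derivative of u.


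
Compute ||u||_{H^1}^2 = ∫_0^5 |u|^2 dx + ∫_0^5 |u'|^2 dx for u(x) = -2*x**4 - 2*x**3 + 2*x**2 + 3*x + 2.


||u||_{H^1}^2 = 131339570/63

The H^1 norm (squared) on an interval (0, L) is
  ||u||_{H^1}^2 = ∫_0^L u(x)^2 dx + ∫_0^L u'(x)^2 dx.
Compute u'(x) = -8*x**3 - 6*x**2 + 4*x + 3.
Then u(x)^2 = 4*x**8 + 8*x**7 - 4*x**6 - 20*x**5 - 16*x**4 + 4*x**3 + 17*x**2 + 12*x + 4 and u'(x)^2 = 64*x**6 + 96*x**5 - 28*x**4 - 96*x**3 - 20*x**2 + 24*x + 9.
Integrate each monomial from 0 to 5 using ∫_0^5 c·x^n dx = c·5^(n+1)/(n+1):
  ∫_0^5 u(x)^2 dx = ∫_0^5 (4*x^8 + 8*x^7 - 4*x^6 - 20*x^5 - 16*x^4 + 4*x^3 + 17*x^2 + 12*x + 4) dx. Term by term:
    ∫_0^5 4*x^8 dx = 7812500/9;  ∫_0^5 8*x^7 dx = 390625;  ∫_0^5 -4*x^6 dx = -312500/7;
    ∫_0^5 -20*x^5 dx = -156250/3;  ∫_0^5 -16*x^4 dx = -10000;  ∫_0^5 4*x^3 dx = 625;
    ∫_0^5 17*x^2 dx = 2125/3;  ∫_0^5 12*x dx = 150;  ∫_0^5 4 dx = 20.
  Sum: 7812500/9 + 390625 − 312500/7 − 156250/3 − 10000 + 625 + 2125/3 + 150 + 20 = 72667835/63.
  ∫_0^5 u'(x)^2 dx = ∫_0^5 (64*x^6 + 96*x^5 - 28*x^4 - 96*x^3 - 20*x^2 + 24*x + 9) dx. Term by term:
    ∫_0^5 64*x^6 dx = 5000000/7;  ∫_0^5 96*x^5 dx = 250000;  ∫_0^5 -28*x^4 dx = -17500;
    ∫_0^5 -96*x^3 dx = -15000;  ∫_0^5 -20*x^2 dx = -2500/3;  ∫_0^5 24*x dx = 300;
    ∫_0^5 9 dx = 45.
  Sum: 5000000/7 + 250000 − 17500 − 15000 − 2500/3 + 300 + 45 = 19557245/21.
Adding: ||u||_{H^1}^2 = 72667835/63 + 19557245/21 = 131339570/63.


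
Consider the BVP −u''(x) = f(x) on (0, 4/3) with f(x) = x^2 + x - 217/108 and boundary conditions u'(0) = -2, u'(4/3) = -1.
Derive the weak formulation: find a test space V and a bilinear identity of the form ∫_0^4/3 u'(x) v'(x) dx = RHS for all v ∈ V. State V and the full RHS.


V = H^1(0, 4/3) (v unrestricted at boundary; u is determined up to an additive constant); weak form: ∫_0^4/3 u'v' dx = ∫_0^4/3 (x^2 + x - 217/108) v dx − v(4/3) + 2·v(0) for all v ∈ V.

Multiply both sides by a test function v and integrate from 0 to 4/3:
  ∫_0^4/3 −u''(x) v(x) dx = ∫_0^4/3 f(x) v(x) dx.
Integrate the LHS by parts once:
  ∫_0^4/3 −u'' v dx = −[u'(x) v(x)]_0^4/3 + ∫_0^4/3 u'(x) v'(x) dx.
Thus ∫_0^4/3 u'(x) v'(x) dx = ∫_0^4/3 f(x) v(x) dx + [u'(x) v(x)]_0^4/3.
Choose V so that boundary terms are either known or forced to vanish.
u has inhomogeneous Neumann u'(0) = -2, u'(4/3) = -1. [u' v]_0^4/3 = (-1)·v(4/3) − (-2)·v(0) = − v(4/3) + 2·v(0). Take V = H^1(0, 4/3); boundary term becomes part of RHS.
Weak formulation: find u (satisfying any essential BC) such that ∫_0^4/3 u'(x) v'(x) dx = ∫_0^4/3 f v dx − v(4/3) + 2·v(0) for all v ∈ V (Neumann data are natural BCs: they enter the RHS as boundary terms).
Substituting f(x) = x^2 + x - 217/108, the right-hand side is ∫_0^4/3 (x^2 + x - 217/108) v dx − v(4/3) + 2·v(0).
Compatibility check (pure Neumann): taking v ≡ 1 ∈ V gives 0 = ∫_0^4/3 f dx + (-1) − (-2), i.e. ∫_0^4/3 f dx must equal u'(0) − u'(4/3) = -1. Indeed ∫_0^4/3 (x^2 + x - 217/108) dx = -1, so the data are compatible. The solution is then unique only up to an additive constant (fix it e.g. by requiring ∫_0^4/3 u dx = 0).


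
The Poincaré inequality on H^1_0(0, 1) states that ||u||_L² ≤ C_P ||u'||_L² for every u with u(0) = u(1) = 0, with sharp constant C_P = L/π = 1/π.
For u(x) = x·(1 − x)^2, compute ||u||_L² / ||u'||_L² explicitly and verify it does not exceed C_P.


||u||_L² / ||u'||_L² = sqrt(14)/14 < C_P = 1/π.

u(x) = x·(1 − x)^2, so u'(x) = (x - 1)*(3*x - 1).
u(x) = x·(1 − x)^2 vanishes at x = 0 and x = 1, so u ∈ H^1_0(0, 1). Differentiate via the product rule and integrate the resulting polynomials term by term.
  ∫_0^1 u² dx = ∫_0^1 (x^6 - 4*x^5 + 6*x^4 - 4*x^3 + x^2) dx. Term by term:
    ∫_0^1 x^6 dx = 1/7;  ∫_0^1 -4*x^5 dx = -2/3;  ∫_0^1 6*x^4 dx = 6/5;
    ∫_0^1 -4*x^3 dx = -1;  ∫_0^1 x^2 dx = 1/3.
  Sum: 1/7 − 2/3 + 6/5 − 1 + 1/3 = 1/105.
  ∫_0^1 (u')² dx = ∫_0^1 (9*x^4 - 24*x^3 + 22*x^2 - 8*x + 1) dx. Term by term:
    ∫_0^1 9*x^4 dx = 9/5;  ∫_0^1 -24*x^3 dx = -6;  ∫_0^1 22*x^2 dx = 22/3;
    ∫_0^1 -8*x dx = -4;  ∫_0^1 1 dx = 1.
  Sum: 9/5 − 6 + 22/3 − 4 + 1 = 2/15.
∫_0^1 u² dx = 1/105, so ||u||_L² = sqrt(105)/105.
∫_0^1 (u')² dx = 2/15, so ||u'||_L² = sqrt(30)/15.
Ratio ||u||_L² / ||u'||_L² = sqrt(14)/14.
Sharp Poincaré constant on H^1_0(0, 1) is C_P = L/π = 1/π, achieved by sin(π·x).
A polynomial bump cannot attain the sharp Poincaré constant (only the first sine eigenfunction does), so the ratio is strictly less than C_P, consistent with ||u||_L² ≤ C_P ||u'||_L².


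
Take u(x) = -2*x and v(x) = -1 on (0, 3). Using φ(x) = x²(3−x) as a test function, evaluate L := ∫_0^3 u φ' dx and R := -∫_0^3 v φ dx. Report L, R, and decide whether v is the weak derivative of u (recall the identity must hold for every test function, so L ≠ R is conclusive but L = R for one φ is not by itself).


LHS = 27/2, RHS = 27/4. No, v is not the weak derivative of u.

u(x) = -2*x, classical derivative u'(x) = -2.
φ(x) = x²(3−x), so φ'(x) = 3*x*(2 - x).
Note φ(0) = φ(3) = 0, so the boundary term u·φ vanishes.
LHS = ∫_0^3 u(x) φ'(x) dx = ∫_0^3 (6*x^3 - 12*x^2) dx. Term by term:
  ∫_0^3 6*x^3 dx = 243/2;  ∫_0^3 -12*x^2 dx = -108.
Sum: 243/2 − 108 = 27/2.
So LHS = 27/2.
∫_0^3 v(x) φ(x) dx = ∫_0^3 (x^3 - 3*x^2) dx. Term by term:
  ∫_0^3 x^3 dx = 81/4;  ∫_0^3 -3*x^2 dx = -27.
Sum: 81/4 − 27 = -27/4.
So RHS = -∫_0^3 v(x) φ(x) dx = 27/4.
LHS − RHS = 27/4 ≠ 0, so the identity fails.
(For a valid weak derivative the identity must hold for EVERY test function, in particular this one. The failure shows v is NOT the weak derivative of u.)
Correct weak derivative would be u'(x) = -2.


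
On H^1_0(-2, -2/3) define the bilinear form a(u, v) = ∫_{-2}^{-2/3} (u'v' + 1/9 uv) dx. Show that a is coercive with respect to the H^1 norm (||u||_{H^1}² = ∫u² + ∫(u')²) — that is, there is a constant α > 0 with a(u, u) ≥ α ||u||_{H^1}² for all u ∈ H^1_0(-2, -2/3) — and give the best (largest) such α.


α = (16 + 81*π^2)/(9*(16 + 9*π^2))

Coercivity of a(·,·) on H^1_0(-2, -2/3) means a(u, u) ≥ α ||u||_{H^1}² for every u ∈ H^1_0.
The interval has length L = 4/3, and Poincaré/coercivity depend only on L. Here a(u, u) = ∫(u')² + (1/9)·∫u².
Here 0 < c = 1/9 < 1. The condition a(u,u) ≥ α||u||_{H^1}² reads (1−α)∫(u')² ≥ (α−c)∫u². Any admissible α is ≤ 1 (rapidly oscillating u have ∫u²/∫(u')² → 0), and α = 1 would force 0 ≥ (1−c)∫u², impossible since c < 1; so 1−α > 0. By the sharp Poincaré inequality on H^1_0 of an interval of length L, ∫(u')² ≥ (π/L)²∫u² with equality for the first sine mode sin(π(x−x₀)/L) (x₀ the left endpoint), so the inequality holds for all u iff (1−α)(π/L)² ≥ α − c, i.e. α ≤ ((π/L)² + c)/((π/L)² + 1) = (1 + c(L/π)²)/(1 + (L/π)²). With (π/L)² = 9*π^2/16 and c = 1/9, the largest admissible constant is α = ((π/L)² + c)/((π/L)² + 1).
Simplifying, α = (16 + 81*π^2)/(9*(16 + 9*π^2)).


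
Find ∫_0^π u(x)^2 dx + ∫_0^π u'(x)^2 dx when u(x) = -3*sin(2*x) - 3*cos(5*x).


||u||_{H^1(0,π)}^2 = -624/7 + 279*π/2

u'(x) = 15*sin(5*x) - 6*cos(2*x).
Expand u² and (u')² and integrate term by term on (0, π), using: for integers n ≥ 1, ∫_0^π sin²(nx) dx = ∫_0^π cos²(nx) dx = π/2; for n ≠ n', ∫_0^π sin(nx)sin(n'x) dx = ∫_0^π cos(nx)cos(n'x) dx = 0; and by product-to-sum, ∫_0^π sin(nx)cos(n'x) dx = ½∫_0^π [sin((n+n')x) + sin((n−n')x)] dx, which is 0 when n+n' is even and 2n/(n²−n'²) when n+n' is odd (it need not vanish on (0, π)).
  u² squared terms: (-3)²·∫cos(5x)² dx = 9·π/2 = 9*π/2;  (-3)²·∫sin(2x)² dx = 9·π/2 = 9*π/2.
  u² cross terms: 2·(-3)·(-3)·∫cos(5x)·sin(2x) dx = 18·(-4/21) = -24/7.
  So ∫_0^π u² dx = 9*π/2 + 9*π/2 − 24/7 = -24/7 + 9*π.
  (u')² squared terms: (-6)²·∫cos(2x)² dx = 36·π/2 = 18*π;  (15)²·∫sin(5x)² dx = 225·π/2 = 225*π/2.
  (u')² cross terms: 2·(-6)·(15)·∫cos(2x)·sin(5x) dx = -180·(10/21) = -600/7.
  So ∫_0^π (u')² dx = 18*π + 225*π/2 − 600/7 = -600/7 + 261*π/2.
||u||_{H^1}^2 = (-24/7 + 9*π) + (-600/7 + 261*π/2) = -624/7 + 279*π/2.


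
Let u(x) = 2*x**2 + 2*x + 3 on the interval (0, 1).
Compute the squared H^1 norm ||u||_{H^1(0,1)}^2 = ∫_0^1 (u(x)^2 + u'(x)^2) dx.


||u||_{H^1}^2 = 607/15

The H^1 norm (squared) on an interval (0, L) is
  ||u||_{H^1}^2 = ∫_0^L u(x)^2 dx + ∫_0^L u'(x)^2 dx.
Compute u'(x) = 4*x + 2.
Then u(x)^2 = 4*x**4 + 8*x**3 + 16*x**2 + 12*x + 9 and u'(x)^2 = 16*x**2 + 16*x + 4.
Integrate each monomial from 0 to 1 using ∫_0^1 c·x^n dx = c·1^(n+1)/(n+1):
  ∫_0^1 u(x)^2 dx = ∫_0^1 (4*x^4 + 8*x^3 + 16*x^2 + 12*x + 9) dx. Term by term:
    ∫_0^1 4*x^4 dx = 4/5;  ∫_0^1 8*x^3 dx = 2;  ∫_0^1 16*x^2 dx = 16/3;
    ∫_0^1 12*x dx = 6;  ∫_0^1 9 dx = 9.
  Sum: 4/5 + 2 + 16/3 + 6 + 9 = 347/15.
  ∫_0^1 u'(x)^2 dx = ∫_0^1 (16*x^2 + 16*x + 4) dx. Term by term:
    ∫_0^1 16*x^2 dx = 16/3;  ∫_0^1 16*x dx = 8;  ∫_0^1 4 dx = 4.
  Sum: 16/3 + 8 + 4 = 52/3.
Adding: ||u||_{H^1}^2 = 347/15 + 52/3 = 607/15.


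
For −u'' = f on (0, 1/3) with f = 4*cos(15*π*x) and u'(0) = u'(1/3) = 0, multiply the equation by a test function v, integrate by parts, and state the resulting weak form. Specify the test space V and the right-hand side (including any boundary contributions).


V = H^1(0, 1/3) (no boundary constraint on v; u is determined up to an additive constant); weak form: ∫_0^1/3 u'v' dx = ∫_0^1/3 (4*cos(15*π*x)) v dx for all v ∈ V.

Multiply both sides by a test function v and integrate from 0 to 1/3:
  ∫_0^1/3 −u''(x) v(x) dx = ∫_0^1/3 f(x) v(x) dx.
Integrate the LHS by parts once:
  ∫_0^1/3 −u'' v dx = −[u'(x) v(x)]_0^1/3 + ∫_0^1/3 u'(x) v'(x) dx.
Thus ∫_0^1/3 u'(x) v'(x) dx = ∫_0^1/3 f(x) v(x) dx + [u'(x) v(x)]_0^1/3.
Choose V so that boundary terms are either known or forced to vanish.
u has homogeneous Neumann: u'(0) = u'(1/3) = 0. So [u' v]_0^1/3 = 0·v(1/3) − 0·v(0) = 0 for any v; take V = H^1(0, 1/3).
Weak formulation: find u (satisfying any essential BC) such that ∫_0^1/3 u'(x) v'(x) dx = ∫_0^1/3 f v dx for all v ∈ V (homogeneous Neumann, so boundary terms vanish).
Substituting f(x) = 4*cos(15*π*x), the right-hand side is ∫_0^1/3 (4*cos(15*π*x)) v dx.
Compatibility check (pure Neumann): taking v ≡ 1 ∈ V gives 0 = ∫_0^1/3 f dx + (0) − (0), i.e. ∫_0^1/3 f dx must equal u'(0) − u'(1/3) = 0. Indeed ∫_0^1/3 (4*cos(15*π*x)) dx = 0, so the data are compatible. The solution is then unique only up to an additive constant (fix it e.g. by requiring ∫_0^1/3 u dx = 0).


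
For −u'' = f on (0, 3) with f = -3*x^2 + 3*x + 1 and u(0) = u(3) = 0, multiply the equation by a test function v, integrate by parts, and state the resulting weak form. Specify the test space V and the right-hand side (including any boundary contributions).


V = H^1_0(0, 3) (so v(0) = v(3) = 0); weak form: ∫_0^3 u'v' dx = ∫_0^3 (-3*x^2 + 3*x + 1) v dx for all v ∈ V.

Multiply both sides by a test function v and integrate from 0 to 3:
  ∫_0^3 −u''(x) v(x) dx = ∫_0^3 f(x) v(x) dx.
Integrate the LHS by parts once:
  ∫_0^3 −u'' v dx = −[u'(x) v(x)]_0^3 + ∫_0^3 u'(x) v'(x) dx.
Thus ∫_0^3 u'(x) v'(x) dx = ∫_0^3 f(x) v(x) dx + [u'(x) v(x)]_0^3.
Choose V so that boundary terms are either known or forced to vanish.
u is Dirichlet: u(0) = u(3) = 0. Let V = H^1_0(0, 3); then v(0) = v(3) = 0, and [u' v]_0^3 = 0.
Weak formulation: find u (satisfying any essential BC) such that ∫_0^3 u'(x) v'(x) dx = ∫_0^3 f v dx for all v ∈ V.
Substituting f(x) = -3*x^2 + 3*x + 1, the right-hand side is ∫_0^3 (-3*x^2 + 3*x + 1) v dx.


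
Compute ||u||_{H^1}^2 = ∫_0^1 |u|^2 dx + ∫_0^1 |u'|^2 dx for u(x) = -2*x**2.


||u||_{H^1}^2 = 92/15

The H^1 norm (squared) on an interval (0, L) is
  ||u||_{H^1}^2 = ∫_0^L u(x)^2 dx + ∫_0^L u'(x)^2 dx.
Compute u'(x) = -4*x.
Then u(x)^2 = 4*x**4 and u'(x)^2 = 16*x**2.
Integrate each monomial from 0 to 1 using ∫_0^1 c·x^n dx = c·1^(n+1)/(n+1):
  ∫_0^1 u(x)^2 dx = ∫_0^1 (4*x^4) dx. Term by term:
    ∫_0^1 4*x^4 dx = 4/5.
  ∫_0^1 u'(x)^2 dx = ∫_0^1 (16*x^2) dx. Term by term:
    ∫_0^1 16*x^2 dx = 16/3.
Adding: ||u||_{H^1}^2 = 4/5 + 16/3 = 92/15.


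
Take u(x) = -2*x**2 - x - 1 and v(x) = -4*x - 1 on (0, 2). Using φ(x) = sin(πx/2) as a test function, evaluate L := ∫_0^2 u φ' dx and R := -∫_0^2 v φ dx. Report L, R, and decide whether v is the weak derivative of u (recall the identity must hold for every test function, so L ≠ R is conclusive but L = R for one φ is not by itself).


LHS = 20/π, RHS = 20/π. Yes, v = u' weakly.

u(x) = -2*x**2 - x - 1, classical derivative u'(x) = -4*x - 1.
φ(x) = sin(πx/2), so φ'(x) = π*cos(π*x/2)/2.
Note φ(0) = φ(2) = 0, so the boundary term u·φ vanishes.
LHS = ∫_0^2 u(x) φ'(x) dx = ∫_0^2 (-π*x^2*cos(π*x/2) - π*x*cos(π*x/2)/2 - π*cos(π*x/2)/2) dx. Term by term:
  ∫_0^2 -π*cos(π*x/2)/2 dx = 0;  ∫_0^2 -π*x^2*cos(π*x/2) dx = 16/π;  ∫_0^2 -π*x*cos(π*x/2)/2 dx = 4/π.
Sum: 0 + 16/π + 4/π = 20/π.
So LHS = 20/π.
∫_0^2 v(x) φ(x) dx = ∫_0^2 (-4*x*sin(π*x/2) - sin(π*x/2)) dx. Term by term:
  ∫_0^2 -sin(π*x/2) dx = -4/π;  ∫_0^2 -4*x*sin(π*x/2) dx = -16/π.
Sum: -4/π − 16/π = -20/π.
So RHS = -∫_0^2 v(x) φ(x) dx = 20/π.
LHS = RHS, so the identity holds for this test φ.
Moreover u is smooth here and v(x) = u'(x) = -4*x - 1 pointwise, so the identity holds for every test function. Hence v is the weak derivative of u.


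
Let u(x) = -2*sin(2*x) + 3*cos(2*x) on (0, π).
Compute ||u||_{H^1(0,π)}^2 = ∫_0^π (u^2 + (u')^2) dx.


||u||_{H^1(0,π)}^2 = 65*π/2

u'(x) = -6*sin(2*x) - 4*cos(2*x).
Expand u² and (u')² and integrate term by term on (0, π), using: for integers n ≥ 1, ∫_0^π sin²(nx) dx = ∫_0^π cos²(nx) dx = π/2; for n ≠ n', ∫_0^π sin(nx)sin(n'x) dx = ∫_0^π cos(nx)cos(n'x) dx = 0; and by product-to-sum, ∫_0^π sin(nx)cos(n'x) dx = ½∫_0^π [sin((n+n')x) + sin((n−n')x)] dx, which is 0 when n+n' is even and 2n/(n²−n'²) when n+n' is odd (it need not vanish on (0, π)).
  u² squared terms: (-2)²·∫sin(2x)² dx = 4·π/2 = 2*π;  (3)²·∫cos(2x)² dx = 9·π/2 = 9*π/2.
  u² cross terms: 2·(-2)·(3)·∫sin(2x)·cos(2x) dx = -12·(0) = 0.
  So ∫_0^π u² dx = 2*π + 9*π/2 + 0 = 13*π/2.
  (u')² squared terms: (-6)²·∫sin(2x)² dx = 36·π/2 = 18*π;  (-4)²·∫cos(2x)² dx = 16·π/2 = 8*π.
  (u')² cross terms: 2·(-6)·(-4)·∫sin(2x)·cos(2x) dx = 48·(0) = 0.
  So ∫_0^π (u')² dx = 18*π + 8*π + 0 = 26*π.
||u||_{H^1}^2 = (13*π/2) + (26*π) = 65*π/2.


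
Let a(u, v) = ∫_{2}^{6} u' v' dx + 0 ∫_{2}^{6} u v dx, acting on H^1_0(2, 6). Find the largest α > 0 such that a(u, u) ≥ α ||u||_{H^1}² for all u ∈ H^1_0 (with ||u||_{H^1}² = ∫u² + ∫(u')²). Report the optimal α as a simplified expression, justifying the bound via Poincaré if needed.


α = π^2/(π^2 + 16)

Coercivity of a(·,·) on H^1_0(2, 6) means a(u, u) ≥ α ||u||_{H^1}² for every u ∈ H^1_0.
The interval has length L = 4, and Poincaré/coercivity depend only on L. Here a(u, u) = ∫(u')² + (0)·∫u².
Here c = 0, so a(u,u) = ∫(u')² alone. The condition a(u,u) ≥ α||u||_{H^1}² reads (1−α)∫(u')² ≥ (α−c)∫u². Any admissible α is ≤ 1 (rapidly oscillating u have ∫u²/∫(u')² → 0), and α = 1 would force 0 ≥ (1−c)∫u², impossible since c < 1; so 1−α > 0. By the sharp Poincaré inequality on H^1_0 of an interval of length L, ∫(u')² ≥ (π/L)²∫u² with equality for the first sine mode sin(π(x−x₀)/L) (x₀ the left endpoint), so the inequality holds for all u iff (1−α)(π/L)² ≥ α − c, i.e. α ≤ ((π/L)² + c)/((π/L)² + 1) = (1 + c(L/π)²)/(1 + (L/π)²). (Direct route, valid since c ≤ 0: Poincaré gives c∫u² ≥ c(L/π)²∫(u')², so a(u,u) ≥ (1 + c(L/π)²)∫(u')², while ||u||_{H^1}² ≤ (1 + (L/π)²)∫(u')²; dividing yields the same α.) With (π/L)² = π^2/16 and c = 0, the largest admissible constant is α = ((π/L)² + c)/((π/L)² + 1).
Simplifying, α = π^2/(π^2 + 16).


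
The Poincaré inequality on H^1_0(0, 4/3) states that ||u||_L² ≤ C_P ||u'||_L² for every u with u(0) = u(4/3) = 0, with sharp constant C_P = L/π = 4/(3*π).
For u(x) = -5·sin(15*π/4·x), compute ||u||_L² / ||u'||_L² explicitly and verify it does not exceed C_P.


||u||_L² / ||u'||_L² = 4/(15*π) < C_P = 4/(3*π).

u(x) = -5·sin(15*π/4·x), so u'(x) = -75*π*cos(15*π*x/4)/4.
Writing u(x) = A·sin(kπx/L) with A = -5 and k = 5, use ∫_0^L sin²(kπx/L) dx = L/2 and ∫_0^L cos²(kπx/L) dx = L/2.
u² = 25·sin²(15*π/4·x) and (u')² = 5625*π^2/16·cos²(15*π/4·x), and each of sin², cos² integrates to L/2 = 2/3 over (0, 4/3).
∫_0^4/3 u² dx = 50/3, so ||u||_L² = 5*sqrt(6)/3.
∫_0^4/3 (u')² dx = 1875*π^2/8, so ||u'||_L² = 25*sqrt(6)*π/4.
Ratio ||u||_L² / ||u'||_L² = 4/(15*π).
Sharp Poincaré constant on H^1_0(0, 4/3) is C_P = L/π = 4/(3*π), achieved by sin(3*π/4·x).
This is the k = 5 harmonic; the ratio L/(kπ) is strictly less than C_P = L/π, consistent with the sharp inequality ||u||_L² ≤ C_P ||u'||_L².


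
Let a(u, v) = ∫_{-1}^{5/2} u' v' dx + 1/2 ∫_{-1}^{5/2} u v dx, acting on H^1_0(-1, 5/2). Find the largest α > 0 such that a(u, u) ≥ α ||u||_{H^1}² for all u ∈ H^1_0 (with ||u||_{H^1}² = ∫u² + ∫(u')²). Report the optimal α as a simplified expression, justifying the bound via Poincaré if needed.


α = (49 + 8*π^2)/(2*(4*π^2 + 49))

Coercivity of a(·,·) on H^1_0(-1, 5/2) means a(u, u) ≥ α ||u||_{H^1}² for every u ∈ H^1_0.
The interval has length L = 7/2, and Poincaré/coercivity depend only on L. Here a(u, u) = ∫(u')² + (1/2)·∫u².
Here 0 < c = 1/2 < 1. The condition a(u,u) ≥ α||u||_{H^1}² reads (1−α)∫(u')² ≥ (α−c)∫u². Any admissible α is ≤ 1 (rapidly oscillating u have ∫u²/∫(u')² → 0), and α = 1 would force 0 ≥ (1−c)∫u², impossible since c < 1; so 1−α > 0. By the sharp Poincaré inequality on H^1_0 of an interval of length L, ∫(u')² ≥ (π/L)²∫u² with equality for the first sine mode sin(π(x−x₀)/L) (x₀ the left endpoint), so the inequality holds for all u iff (1−α)(π/L)² ≥ α − c, i.e. α ≤ ((π/L)² + c)/((π/L)² + 1) = (1 + c(L/π)²)/(1 + (L/π)²). With (π/L)² = 4*π^2/49 and c = 1/2, the largest admissible constant is α = ((π/L)² + c)/((π/L)² + 1).
Simplifying, α = (49 + 8*π^2)/(2*(4*π^2 + 49)).


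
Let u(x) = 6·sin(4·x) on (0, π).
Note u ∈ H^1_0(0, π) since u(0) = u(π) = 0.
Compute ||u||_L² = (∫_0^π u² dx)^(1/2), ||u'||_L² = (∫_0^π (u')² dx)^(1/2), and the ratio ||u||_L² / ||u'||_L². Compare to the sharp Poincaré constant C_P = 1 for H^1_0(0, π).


||u||_L² / ||u'||_L² = 1/4 < C_P = 1.

u(x) = 6·sin(4·x), so u'(x) = 24*cos(4*x).
Writing u(x) = A·sin(kπx/L) with A = 6 and k = 4, use ∫_0^L sin²(kπx/L) dx = L/2 and ∫_0^L cos²(kπx/L) dx = L/2.
u² = 36·sin²(4·x) and (u')² = 576·cos²(4·x), and each of sin², cos² integrates to L/2 = π/2 over (0, π).
∫_0^π u² dx = 18*π, so ||u||_L² = 3*sqrt(2)*sqrt(π).
∫_0^π (u')² dx = 288*π, so ||u'||_L² = 12*sqrt(2)*sqrt(π).
Ratio ||u||_L² / ||u'||_L² = 1/4.
Sharp Poincaré constant on H^1_0(0, π) is C_P = L/π = 1, achieved by sin(x).
This is the k = 4 harmonic; the ratio L/(kπ) is strictly less than C_P = L/π, consistent with the sharp inequality ||u||_L² ≤ C_P ||u'||_L².


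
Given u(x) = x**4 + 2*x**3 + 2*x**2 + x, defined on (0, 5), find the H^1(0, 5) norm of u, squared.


||u||_{H^1}^2 = 112066105/126

The H^1 norm (squared) on an interval (0, L) is
  ||u||_{H^1}^2 = ∫_0^L u(x)^2 dx + ∫_0^L u'(x)^2 dx.
Compute u'(x) = 4*x**3 + 6*x**2 + 4*x + 1.
Then u(x)^2 = x**8 + 4*x**7 + 8*x**6 + 10*x**5 + 8*x**4 + 4*x**3 + x**2 and u'(x)^2 = 16*x**6 + 48*x**5 + 68*x**4 + 56*x**3 + 28*x**2 + 8*x + 1.
Integrate each monomial from 0 to 5 using ∫_0^5 c·x^n dx = c·5^(n+1)/(n+1):
  ∫_0^5 u(x)^2 dx = ∫_0^5 (x^8 + 4*x^7 + 8*x^6 + 10*x^5 + 8*x^4 + 4*x^3 + x^2) dx. Term by term:
    ∫_0^5 x^8 dx = 1953125/9;  ∫_0^5 4*x^7 dx = 390625/2;  ∫_0^5 8*x^6 dx = 625000/7;
    ∫_0^5 10*x^5 dx = 78125/3;  ∫_0^5 8*x^4 dx = 5000;  ∫_0^5 4*x^3 dx = 625;
    ∫_0^5 x^2 dx = 125/3.
  Sum: 1953125/9 + 390625/2 + 625000/7 + 78125/3 + 5000 + 625 + 125/3 = 67198375/126.
  ∫_0^5 u'(x)^2 dx = ∫_0^5 (16*x^6 + 48*x^5 + 68*x^4 + 56*x^3 + 28*x^2 + 8*x + 1) dx. Term by term:
    ∫_0^5 16*x^6 dx = 1250000/7;  ∫_0^5 48*x^5 dx = 125000;  ∫_0^5 68*x^4 dx = 42500;
    ∫_0^5 56*x^3 dx = 8750;  ∫_0^5 28*x^2 dx = 3500/3;  ∫_0^5 8*x dx = 100;
    ∫_0^5 1 dx = 5.
  Sum: 1250000/7 + 125000 + 42500 + 8750 + 3500/3 + 100 + 5 = 7477955/21.
Adding: ||u||_{H^1}^2 = 67198375/126 + 7477955/21 = 112066105/126.


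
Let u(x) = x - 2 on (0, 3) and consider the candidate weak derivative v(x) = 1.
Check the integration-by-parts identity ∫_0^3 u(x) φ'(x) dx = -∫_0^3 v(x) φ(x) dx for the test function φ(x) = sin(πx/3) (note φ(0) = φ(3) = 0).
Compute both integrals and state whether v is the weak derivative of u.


LHS = -6/π, RHS = -6/π. Yes, v = u' weakly.

u(x) = x - 2, classical derivative u'(x) = 1.
φ(x) = sin(πx/3), so φ'(x) = π*cos(π*x/3)/3.
Note φ(0) = φ(3) = 0, so the boundary term u·φ vanishes.
LHS = ∫_0^3 u(x) φ'(x) dx = ∫_0^3 (π*x*cos(π*x/3)/3 - 2*π*cos(π*x/3)/3) dx. Term by term:
  ∫_0^3 -2*π*cos(π*x/3)/3 dx = 0;  ∫_0^3 π*x*cos(π*x/3)/3 dx = -6/π.
Sum: 0 − 6/π = -6/π.
So LHS = -6/π.
∫_0^3 v(x) φ(x) dx = ∫_0^3 (sin(π*x/3)) dx. Term by term:
  ∫_0^3 sin(π*x/3) dx = 6/π.
So RHS = -∫_0^3 v(x) φ(x) dx = -6/π.
LHS = RHS, so the identity holds for this test φ.
Moreover u is smooth here and v(x) = u'(x) = 1 pointwise, so the identity holds for every test function. Hence v is the weak derivative of u.


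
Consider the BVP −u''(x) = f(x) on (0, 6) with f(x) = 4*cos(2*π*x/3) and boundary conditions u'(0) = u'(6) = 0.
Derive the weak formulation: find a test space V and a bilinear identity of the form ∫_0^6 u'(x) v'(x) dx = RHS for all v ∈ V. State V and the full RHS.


V = H^1(0, 6) (no boundary constraint on v; u is determined up to an additive constant); weak form: ∫_0^6 u'v' dx = ∫_0^6 (4*cos(2*π*x/3)) v dx for all v ∈ V.

Multiply both sides by a test function v and integrate from 0 to 6:
  ∫_0^6 −u''(x) v(x) dx = ∫_0^6 f(x) v(x) dx.
Integrate the LHS by parts once:
  ∫_0^6 −u'' v dx = −[u'(x) v(x)]_0^6 + ∫_0^6 u'(x) v'(x) dx.
Thus ∫_0^6 u'(x) v'(x) dx = ∫_0^6 f(x) v(x) dx + [u'(x) v(x)]_0^6.
Choose V so that boundary terms are either known or forced to vanish.
u has homogeneous Neumann: u'(0) = u'(6) = 0. So [u' v]_0^6 = 0·v(6) − 0·v(0) = 0 for any v; take V = H^1(0, 6).
Weak formulation: find u (satisfying any essential BC) such that ∫_0^6 u'(x) v'(x) dx = ∫_0^6 f v dx for all v ∈ V (homogeneous Neumann, so boundary terms vanish).
Substituting f(x) = 4*cos(2*π*x/3), the right-hand side is ∫_0^6 (4*cos(2*π*x/3)) v dx.
Compatibility check (pure Neumann): taking v ≡ 1 ∈ V gives 0 = ∫_0^6 f dx + (0) − (0), i.e. ∫_0^6 f dx must equal u'(0) − u'(6) = 0. Indeed ∫_0^6 (4*cos(2*π*x/3)) dx = 0, so the data are compatible. The solution is then unique only up to an additive constant (fix it e.g. by requiring ∫_0^6 u dx = 0).


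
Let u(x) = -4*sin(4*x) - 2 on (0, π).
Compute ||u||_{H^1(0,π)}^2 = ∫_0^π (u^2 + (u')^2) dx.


||u||_{H^1(0,π)}^2 = 140*π

u'(x) = -16*cos(4*x).
Expand u² and (u')² and integrate term by term on (0, π), using: for integers n ≥ 1, ∫_0^π sin²(nx) dx = ∫_0^π cos²(nx) dx = π/2; for n ≠ n', ∫_0^π sin(nx)sin(n'x) dx = ∫_0^π cos(nx)cos(n'x) dx = 0; and by product-to-sum, ∫_0^π sin(nx)cos(n'x) dx = ½∫_0^π [sin((n+n')x) + sin((n−n')x)] dx, which is 0 when n+n' is even and 2n/(n²−n'²) when n+n' is odd (it need not vanish on (0, π)). For the constant mode: ∫_0^π 1 dx = π, ∫_0^π cos(nx) dx = 0, ∫_0^π sin(nx) dx = (1−(−1)^n)/n.
  u² squared terms: (-2)²·∫1 dx = 4·π = 4*π;  (-4)²·∫sin(4x)² dx = 16·π/2 = 8*π.
  u² cross terms: 2·(-2)·(-4)·∫1·sin(4x) dx = 16·(0) = 0.
  So ∫_0^π u² dx = 4*π + 8*π + 0 = 12*π.
  (u')² squared terms: (-16)²·∫cos(4x)² dx = 256·π/2 = 128*π.
  So ∫_0^π (u')² dx = 128*π.
||u||_{H^1}^2 = (12*π) + (128*π) = 140*π.


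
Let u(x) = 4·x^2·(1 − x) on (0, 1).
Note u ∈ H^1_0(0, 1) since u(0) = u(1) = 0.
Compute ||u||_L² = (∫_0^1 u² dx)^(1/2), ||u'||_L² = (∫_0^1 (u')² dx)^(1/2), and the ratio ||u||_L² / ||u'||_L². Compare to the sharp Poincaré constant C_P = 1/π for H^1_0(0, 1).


||u||_L² / ||u'||_L² = sqrt(14)/14 < C_P = 1/π.

u(x) = 4·x^2·(1 − x), so u'(x) = 4*x*(2 - 3*x).
u(x) = 4·x^2·(1 − x) vanishes at x = 0 and x = 1, so u ∈ H^1_0(0, 1). Differentiate via the product rule and integrate the resulting polynomials term by term.
  ∫_0^1 u² dx = ∫_0^1 (16*x^6 - 32*x^5 + 16*x^4) dx. Term by term:
    ∫_0^1 16*x^6 dx = 16/7;  ∫_0^1 -32*x^5 dx = -16/3;  ∫_0^1 16*x^4 dx = 16/5.
  Sum: 16/7 − 16/3 + 16/5 = 16/105.
  ∫_0^1 (u')² dx = ∫_0^1 (144*x^4 - 192*x^3 + 64*x^2) dx. Term by term:
    ∫_0^1 144*x^4 dx = 144/5;  ∫_0^1 -192*x^3 dx = -48;  ∫_0^1 64*x^2 dx = 64/3.
  Sum: 144/5 − 48 + 64/3 = 32/15.
∫_0^1 u² dx = 16/105, so ||u||_L² = 4*sqrt(105)/105.
∫_0^1 (u')² dx = 32/15, so ||u'||_L² = 4*sqrt(30)/15.
Ratio ||u||_L² / ||u'||_L² = sqrt(14)/14.
Sharp Poincaré constant on H^1_0(0, 1) is C_P = L/π = 1/π, achieved by sin(π·x).
A polynomial bump cannot attain the sharp Poincaré constant (only the first sine eigenfunction does), so the ratio is strictly less than C_P, consistent with ||u||_L² ≤ C_P ||u'||_L².


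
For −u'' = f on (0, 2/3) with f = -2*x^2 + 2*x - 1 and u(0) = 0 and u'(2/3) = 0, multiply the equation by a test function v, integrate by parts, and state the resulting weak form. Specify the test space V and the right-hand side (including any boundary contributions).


V = {v ∈ H^1(0, 2/3) : v(0) = 0} (test functions vanish at x = 0 where u is specified); weak form: ∫_0^2/3 u'v' dx = ∫_0^2/3 (-2*x^2 + 2*x - 1) v dx for all v ∈ V.

Multiply both sides by a test function v and integrate from 0 to 2/3:
  ∫_0^2/3 −u''(x) v(x) dx = ∫_0^2/3 f(x) v(x) dx.
Integrate the LHS by parts once:
  ∫_0^2/3 −u'' v dx = −[u'(x) v(x)]_0^2/3 + ∫_0^2/3 u'(x) v'(x) dx.
Thus ∫_0^2/3 u'(x) v'(x) dx = ∫_0^2/3 f(x) v(x) dx + [u'(x) v(x)]_0^2/3.
Choose V so that boundary terms are either known or forced to vanish.
Mixed BC: u(0) = 0 (Dirichlet) and u'(2/3) = 0 (Neumann). Define V = {v ∈ H^1(0, 2/3) : v(0) = 0}. Then [u' v]_0^2/3 = u'(2/3)·v(2/3) − u'(0)·0 = 0.
Weak formulation: find u (satisfying any essential BC) such that ∫_0^2/3 u'(x) v'(x) dx = ∫_0^2/3 f v dx for all v ∈ V (Dirichlet at 0 absorbed into V; the Neumann datum at x = 2/3 is zero, so no boundary term remains).
Substituting f(x) = -2*x^2 + 2*x - 1, the right-hand side is ∫_0^2/3 (-2*x^2 + 2*x - 1) v dx.


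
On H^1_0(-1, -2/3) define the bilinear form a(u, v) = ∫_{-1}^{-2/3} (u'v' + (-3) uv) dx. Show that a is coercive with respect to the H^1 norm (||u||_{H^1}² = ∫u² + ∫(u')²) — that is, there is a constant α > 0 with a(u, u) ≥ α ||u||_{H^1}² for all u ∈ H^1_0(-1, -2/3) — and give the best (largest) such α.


α = 3*(-1 + 3*π^2)/(1 + 9*π^2)

Coercivity of a(·,·) on H^1_0(-1, -2/3) means a(u, u) ≥ α ||u||_{H^1}² for every u ∈ H^1_0.
The interval has length L = 1/3, and Poincaré/coercivity depend only on L. Here a(u, u) = ∫(u')² + (-3)·∫u².
Here c = -3 < 0 with |c| < (π/L)² = 9*π^2, so coercivity still holds. The condition a(u,u) ≥ α||u||_{H^1}² reads (1−α)∫(u')² ≥ (α−c)∫u². Any admissible α is ≤ 1 (rapidly oscillating u have ∫u²/∫(u')² → 0), and α = 1 would force 0 ≥ (1−c)∫u², impossible since c < 1; so 1−α > 0. By the sharp Poincaré inequality on H^1_0 of an interval of length L, ∫(u')² ≥ (π/L)²∫u² with equality for the first sine mode sin(π(x−x₀)/L) (x₀ the left endpoint), so the inequality holds for all u iff (1−α)(π/L)² ≥ α − c, i.e. α ≤ ((π/L)² + c)/((π/L)² + 1) = (1 + c(L/π)²)/(1 + (L/π)²). (Direct route, valid since c ≤ 0: Poincaré gives c∫u² ≥ c(L/π)²∫(u')², so a(u,u) ≥ (1 + c(L/π)²)∫(u')², while ||u||_{H^1}² ≤ (1 + (L/π)²)∫(u')²; dividing yields the same α.) With (π/L)² = 9*π^2 and c = -3, the largest admissible constant is α = ((π/L)² + c)/((π/L)² + 1).
Simplifying, α = 3*(-1 + 3*π^2)/(1 + 9*π^2).


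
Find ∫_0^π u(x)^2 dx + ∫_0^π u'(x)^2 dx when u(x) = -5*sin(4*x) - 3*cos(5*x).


||u||_{H^1(0,π)}^2 = -2080/3 + 659*π/2

u'(x) = 15*sin(5*x) - 20*cos(4*x).
Expand u² and (u')² and integrate term by term on (0, π), using: for integers n ≥ 1, ∫_0^π sin²(nx) dx = ∫_0^π cos²(nx) dx = π/2; for n ≠ n', ∫_0^π sin(nx)sin(n'x) dx = ∫_0^π cos(nx)cos(n'x) dx = 0; and by product-to-sum, ∫_0^π sin(nx)cos(n'x) dx = ½∫_0^π [sin((n+n')x) + sin((n−n')x)] dx, which is 0 when n+n' is even and 2n/(n²−n'²) when n+n' is odd (it need not vanish on (0, π)).
  u² squared terms: (-5)²·∫sin(4x)² dx = 25·π/2 = 25*π/2;  (-3)²·∫cos(5x)² dx = 9·π/2 = 9*π/2.
  u² cross terms: 2·(-5)·(-3)·∫sin(4x)·cos(5x) dx = 30·(-8/9) = -80/3.
  So ∫_0^π u² dx = 25*π/2 + 9*π/2 − 80/3 = -80/3 + 17*π.
  (u')² squared terms: (-20)²·∫cos(4x)² dx = 400·π/2 = 200*π;  (15)²·∫sin(5x)² dx = 225·π/2 = 225*π/2.
  (u')² cross terms: 2·(-20)·(15)·∫cos(4x)·sin(5x) dx = -600·(10/9) = -2000/3.
  So ∫_0^π (u')² dx = 200*π + 225*π/2 − 2000/3 = -2000/3 + 625*π/2.
||u||_{H^1}^2 = (-80/3 + 17*π) + (-2000/3 + 625*π/2) = -2080/3 + 659*π/2.


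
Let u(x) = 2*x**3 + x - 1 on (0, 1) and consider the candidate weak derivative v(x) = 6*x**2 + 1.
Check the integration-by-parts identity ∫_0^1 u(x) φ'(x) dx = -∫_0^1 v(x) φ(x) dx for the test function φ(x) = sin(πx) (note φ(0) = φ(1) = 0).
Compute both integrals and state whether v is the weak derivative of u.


LHS = -8/π + 24/π^3, RHS = -8/π + 24/π^3. Yes, v = u' weakly.

u(x) = 2*x**3 + x - 1, classical derivative u'(x) = 6*x**2 + 1.
φ(x) = sin(πx), so φ'(x) = π*cos(π*x).
Note φ(0) = φ(1) = 0, so the boundary term u·φ vanishes.
LHS = ∫_0^1 u(x) φ'(x) dx = ∫_0^1 (2*π*x^3*cos(π*x) + π*x*cos(π*x) - π*cos(π*x)) dx. Term by term:
  ∫_0^1 -π*cos(π*x) dx = 0;  ∫_0^1 π*x*cos(π*x) dx = -2/π;  ∫_0^1 2*π*x^3*cos(π*x) dx = -6/π + 24/π^3.
Sum: 0 − 2/π + -6/π + 24/π^3 = -8/π + 24/π^3.
So LHS = -8/π + 24/π^3.
∫_0^1 v(x) φ(x) dx = ∫_0^1 (6*x^2*sin(π*x) + sin(π*x)) dx. Term by term:
  ∫_0^1 6*x^2*sin(π*x) dx = -24/π^3 + 6/π;  ∫_0^1 sin(π*x) dx = 2/π.
Sum: -24/π^3 + 6/π + 2/π = -24/π^3 + 8/π.
So RHS = -∫_0^1 v(x) φ(x) dx = -8/π + 24/π^3.
LHS = RHS, so the identity holds for this test φ.
Moreover u is smooth here and v(x) = u'(x) = 6*x**2 + 1 pointwise, so the identity holds for every test function. Hence v is the weak derivative of u.


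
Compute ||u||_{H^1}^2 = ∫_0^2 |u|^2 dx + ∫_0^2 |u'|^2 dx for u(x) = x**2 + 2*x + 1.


||u||_{H^1}^2 = 1246/15

The H^1 norm (squared) on an interval (0, L) is
  ||u||_{H^1}^2 = ∫_0^L u(x)^2 dx + ∫_0^L u'(x)^2 dx.
Compute u'(x) = 2*x + 2.
Then u(x)^2 = x**4 + 4*x**3 + 6*x**2 + 4*x + 1 and u'(x)^2 = 4*x**2 + 8*x + 4.
Integrate each monomial from 0 to 2 using ∫_0^2 c·x^n dx = c·2^(n+1)/(n+1):
  ∫_0^2 u(x)^2 dx = ∫_0^2 (x^4 + 4*x^3 + 6*x^2 + 4*x + 1) dx. Term by term:
    ∫_0^2 x^4 dx = 32/5;  ∫_0^2 4*x^3 dx = 16;  ∫_0^2 6*x^2 dx = 16;
    ∫_0^2 4*x dx = 8;  ∫_0^2 1 dx = 2.
  Sum: 32/5 + 16 + 16 + 8 + 2 = 242/5.
  ∫_0^2 u'(x)^2 dx = ∫_0^2 (4*x^2 + 8*x + 4) dx. Term by term:
    ∫_0^2 4*x^2 dx = 32/3;  ∫_0^2 8*x dx = 16;  ∫_0^2 4 dx = 8.
  Sum: 32/3 + 16 + 8 = 104/3.
Adding: ||u||_{H^1}^2 = 242/5 + 104/3 = 1246/15.


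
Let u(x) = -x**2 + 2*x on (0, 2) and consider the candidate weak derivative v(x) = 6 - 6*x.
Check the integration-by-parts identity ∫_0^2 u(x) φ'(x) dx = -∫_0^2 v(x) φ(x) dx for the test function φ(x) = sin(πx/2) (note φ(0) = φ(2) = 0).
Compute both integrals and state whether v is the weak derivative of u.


LHS = 0, RHS = 0. No, v is not the weak derivative of u.

u(x) = -x**2 + 2*x, classical derivative u'(x) = 2 - 2*x.
φ(x) = sin(πx/2), so φ'(x) = π*cos(π*x/2)/2.
Note φ(0) = φ(2) = 0, so the boundary term u·φ vanishes.
LHS = ∫_0^2 u(x) φ'(x) dx = ∫_0^2 (-π*x^2*cos(π*x/2)/2 + π*x*cos(π*x/2)) dx. Term by term:
  ∫_0^2 π*x*cos(π*x/2) dx = -8/π;  ∫_0^2 -π*x^2*cos(π*x/2)/2 dx = 8/π.
Sum: -8/π + 8/π = 0.
So LHS = 0.
∫_0^2 v(x) φ(x) dx = ∫_0^2 (-6*x*sin(π*x/2) + 6*sin(π*x/2)) dx. Term by term:
  ∫_0^2 6*sin(π*x/2) dx = 24/π;  ∫_0^2 -6*x*sin(π*x/2) dx = -24/π.
Sum: 24/π − 24/π = 0.
So RHS = -∫_0^2 v(x) φ(x) dx = 0.
LHS = RHS, so the identity holds for this particular φ. But this is necessary, not sufficient: a weak derivative must satisfy the identity for EVERY test function in C_c^∞(0, 2).
Here u is smooth, so its weak derivative equals its classical derivative u'(x) = 2 - 2*x. Since v(x) = 6 - 6*x ≠ u'(x), v is NOT the weak derivative of u — the agreement for this single φ is a coincidence (the difference v − u' happens to be L²-orthogonal to this φ).


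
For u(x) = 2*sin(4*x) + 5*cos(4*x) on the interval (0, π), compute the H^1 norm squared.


||u||_{H^1(0,π)}^2 = 493*π/2

u'(x) = -20*sin(4*x) + 8*cos(4*x).
Expand u² and (u')² and integrate term by term on (0, π), using: for integers n ≥ 1, ∫_0^π sin²(nx) dx = ∫_0^π cos²(nx) dx = π/2; for n ≠ n', ∫_0^π sin(nx)sin(n'x) dx = ∫_0^π cos(nx)cos(n'x) dx = 0; and by product-to-sum, ∫_0^π sin(nx)cos(n'x) dx = ½∫_0^π [sin((n+n')x) + sin((n−n')x)] dx, which is 0 when n+n' is even and 2n/(n²−n'²) when n+n' is odd (it need not vanish on (0, π)).
  u² squared terms: (2)²·∫sin(4x)² dx = 4·π/2 = 2*π;  (5)²·∫cos(4x)² dx = 25·π/2 = 25*π/2.
  u² cross terms: 2·(2)·(5)·∫sin(4x)·cos(4x) dx = 20·(0) = 0.
  So ∫_0^π u² dx = 2*π + 25*π/2 + 0 = 29*π/2.
  (u')² squared terms: (-20)²·∫sin(4x)² dx = 400·π/2 = 200*π;  (8)²·∫cos(4x)² dx = 64·π/2 = 32*π.
  (u')² cross terms: 2·(-20)·(8)·∫sin(4x)·cos(4x) dx = -320·(0) = 0.
  So ∫_0^π (u')² dx = 200*π + 32*π + 0 = 232*π.
||u||_{H^1}^2 = (29*π/2) + (232*π) = 493*π/2.
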